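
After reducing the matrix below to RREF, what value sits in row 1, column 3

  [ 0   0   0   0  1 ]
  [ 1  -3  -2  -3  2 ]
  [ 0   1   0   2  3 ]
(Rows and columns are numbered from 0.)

2

R1 ↔ R2
  [ 1  -3  -2  -3  2 ]
  [ 0   0   0   0  1 ]
  [ 0   1   0   2  3 ]
R2 ↔ R3
  [ 1  -3  -2  -3  2 ]
  [ 0   1   0   2  3 ]
  [ 0   0   0   0  1 ]
R2 := R2 − 3·R3
  [ 1  -3  -2  -3  2 ]
  [ 0   1   0   2  0 ]
  [ 0   0   0   0  1 ]
R1 := R1 − 2·R3
  [ 1  -3  -2  -3  0 ]
  [ 0   1   0   2  0 ]
  [ 0   0   0   0  1 ]
R1 := R1 + 3·R2
  [ 1  0  -2  3  0 ]
  [ 0  1   0  2  0 ]
  [ 0  0   0  0  1 ]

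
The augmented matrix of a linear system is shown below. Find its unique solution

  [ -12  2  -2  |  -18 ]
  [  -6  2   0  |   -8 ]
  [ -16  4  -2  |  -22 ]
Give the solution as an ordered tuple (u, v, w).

(2, 2, -1)

ρ1 -> -1/12·ρ1
  [   1  -1/6  1/6  |  3/2 ]
  [  -6     2    0  |   -8 ]
  [ -16     4   -2  |  -22 ]
ρ2 -> ρ2 + 6·ρ1
  [   1  -1/6  1/6  |  3/2 ]
  [   0     1    1  |    1 ]
  [ -16     4   -2  |  -22 ]
ρ3 -> ρ3 + 16·ρ1
  [ 1  -1/6  1/6  |  3/2 ]
  [ 0     1    1  |    1 ]
  [ 0   4/3  2/3  |    2 ]
ρ3 -> ρ3 − 4/3·ρ2
  [ 1  -1/6   1/6  |  3/2 ]
  [ 0     1     1  |    1 ]
  [ 0     0  -2/3  |  2/3 ]
ρ3 -> -3/2·ρ3
  [ 1  -1/6  1/6  |  3/2 ]
  [ 0     1    1  |    1 ]
  [ 0     0    1  |   -1 ]
ρ2 -> ρ2 − ρ3
  [ 1  -1/6  1/6  |  3/2 ]
  [ 0     1    0  |    2 ]
  [ 0     0    1  |   -1 ]
ρ1 -> ρ1 − 1/6·ρ3
  [ 1  -1/6  0  |  5/3 ]
  [ 0     1  0  |    2 ]
  [ 0     0  1  |   -1 ]
ρ1 -> ρ1 + 1/6·ρ2
  [ 1  0  0  |   2 ]
  [ 0  1  0  |   2 ]
  [ 0  0  1  |  -1 ]
Reading off the last column: u = 2, v = 2, w = -1.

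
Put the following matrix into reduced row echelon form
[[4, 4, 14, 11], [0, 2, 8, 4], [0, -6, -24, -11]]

[[1, 0, -1/2, 0], [0, 1, 4, 0], [0, 0, 0, 1]]

R1 → 1/4·R1
  [ 1   1  7/2  11/4 ]
  [ 0   2    8     4 ]
  [ 0  -6  -24   -11 ]
R2 → 1/2·R2
  [ 1   1  7/2  11/4 ]
  [ 0   1    4     2 ]
  [ 0  -6  -24   -11 ]
R3 → R3 + 6·R2
  [ 1  1  7/2  11/4 ]
  [ 0  1    4     2 ]
  [ 0  0    0     1 ]
R2 → R2 − 2·R3
  [ 1  1  7/2  11/4 ]
  [ 0  1    4     0 ]
  [ 0  0    0     1 ]
R1 → R1 − 11/4·R3
  [ 1  1  7/2  0 ]
  [ 0  1    4  0 ]
  [ 0  0    0  1 ]
R1 → R1 − R2
  [ 1  0  -1/2  0 ]
  [ 0  1     4  0 ]
  [ 0  0     0  1 ]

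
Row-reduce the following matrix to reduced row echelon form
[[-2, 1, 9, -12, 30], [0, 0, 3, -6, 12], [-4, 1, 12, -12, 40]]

[[1, 0, 0, -3, 1], [0, 1, 0, 0, -4], [0, 0, 1, -2, 4]]

R1 ← -1/2·R1
  [  1  -1/2  -9/2    6  -15 ]
  [  0     0     3   -6   12 ]
  [ -4     1    12  -12   40 ]
R3 ← R3 + 4·R1
  [ 1  -1/2  -9/2   6  -15 ]
  [ 0     0     3  -6   12 ]
  [ 0    -1    -6  12  -20 ]
R2 ↔ R3
  [ 1  -1/2  -9/2   6  -15 ]
  [ 0    -1    -6  12  -20 ]
  [ 0     0     3  -6   12 ]
R2 ← -1·R2
  [ 1  -1/2  -9/2    6  -15 ]
  [ 0     1     6  -12   20 ]
  [ 0     0     3   -6   12 ]
R3 ← 1/3·R3
  [ 1  -1/2  -9/2    6  -15 ]
  [ 0     1     6  -12   20 ]
  [ 0     0     1   -2    4 ]
R2 ← R2 − 6·R3
  [ 1  -1/2  -9/2   6  -15 ]
  [ 0     1     0   0   -4 ]
  [ 0     0     1  -2    4 ]
R1 ← R1 + 9/2·R3
  [ 1  -1/2  0  -3   3 ]
  [ 0     1  0   0  -4 ]
  [ 0     0  1  -2   4 ]
R1 ← R1 + 1/2·R2
  [ 1  0  0  -3   1 ]
  [ 0  1  0   0  -4 ]
  [ 0  0  1  -2   4 ]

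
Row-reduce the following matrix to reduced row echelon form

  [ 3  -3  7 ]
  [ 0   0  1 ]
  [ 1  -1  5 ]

Multiply R1 by 1/3.
  [ 1  -1  7/3 ]
  [ 0   0    1 ]
  [ 1  -1    5 ]
Subtract R1 from R3.
  [ 1  -1  7/3 ]
  [ 0   0    1 ]
  [ 0   0  8/3 ]
Subtract 8/3 times R2 from R3.
  [ 1  -1  7/3 ]
  [ 0   0    1 ]
  [ 0   0    0 ]
Subtract 7/3 times R2 from R1.
  [ 1  -1  0 ]
  [ 0   0  1 ]
  [ 0   0  0 ]

[[1, -1, 0], [0, 0, 1], [0, 0, 0]]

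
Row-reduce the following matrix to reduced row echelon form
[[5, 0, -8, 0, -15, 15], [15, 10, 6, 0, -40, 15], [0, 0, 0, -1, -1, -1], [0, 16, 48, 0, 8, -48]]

[[1, 0, -8/5, 0, -3, 3], [0, 1, 3, 0, 1/2, -3], [0, 0, 0, 1, 1, 1], [0, 0, 0, 0, 0, 0]]

r1 → 1/5·r1
  [  1   0  -8/5   0   -3    3 ]
  [ 15  10     6   0  -40   15 ]
  [  0   0     0  -1   -1   -1 ]
  [  0  16    48   0    8  -48 ]
r2 → r2 − 15·r1
  [ 1   0  -8/5   0  -3    3 ]
  [ 0  10    30   0   5  -30 ]
  [ 0   0     0  -1  -1   -1 ]
  [ 0  16    48   0   8  -48 ]
r2 → 1/10·r2
  [ 1   0  -8/5   0   -3    3 ]
  [ 0   1     3   0  1/2   -3 ]
  [ 0   0     0  -1   -1   -1 ]
  [ 0  16    48   0    8  -48 ]
r4 → r4 − 16·r2
  [ 1  0  -8/5   0   -3   3 ]
  [ 0  1     3   0  1/2  -3 ]
  [ 0  0     0  -1   -1  -1 ]
  [ 0  0     0   0    0   0 ]
r3 → -1·r3
  [ 1  0  -8/5  0   -3   3 ]
  [ 0  1     3  0  1/2  -3 ]
  [ 0  0     0  1    1   1 ]
  [ 0  0     0  0    0   0 ]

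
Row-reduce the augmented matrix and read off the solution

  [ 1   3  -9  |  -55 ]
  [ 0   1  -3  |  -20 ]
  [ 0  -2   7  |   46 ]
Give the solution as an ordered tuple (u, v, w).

R3 ← R3 + 2·R2
R2 ← R2 + 3·R3
R1 ← R1 + 9·R3
R1 ← R1 − 3·R2
Reading off the last column: u = 5, v = -2, w = 6.

(5, -2, 6)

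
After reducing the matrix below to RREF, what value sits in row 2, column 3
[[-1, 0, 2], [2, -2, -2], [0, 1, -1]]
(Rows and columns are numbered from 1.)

-1

ρ1 ← -1·ρ1
  [ 1   0  -2 ]
  [ 2  -2  -2 ]
  [ 0   1  -1 ]
ρ2 ← ρ2 − 2·ρ1
  [ 1   0  -2 ]
  [ 0  -2   2 ]
  [ 0   1  -1 ]
ρ2 ← -1/2·ρ2
  [ 1  0  -2 ]
  [ 0  1  -1 ]
  [ 0  1  -1 ]
ρ3 ← ρ3 − ρ2
  [ 1  0  -2 ]
  [ 0  1  -1 ]
  [ 0  0   0 ]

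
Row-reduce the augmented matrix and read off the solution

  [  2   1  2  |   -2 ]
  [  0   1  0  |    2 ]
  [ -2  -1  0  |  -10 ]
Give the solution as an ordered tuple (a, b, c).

R1 ← 1/2·R1
  [  1  1/2  1  |   -1 ]
  [  0    1  0  |    2 ]
  [ -2   -1  0  |  -10 ]
R3 ← R3 + 2·R1
  [ 1  1/2  1  |   -1 ]
  [ 0    1  0  |    2 ]
  [ 0    0  2  |  -12 ]
R3 ← 1/2·R3
  [ 1  1/2  1  |  -1 ]
  [ 0    1  0  |   2 ]
  [ 0    0  1  |  -6 ]
R1 ← R1 − R3
  [ 1  1/2  0  |   5 ]
  [ 0    1  0  |   2 ]
  [ 0    0  1  |  -6 ]
R1 ← R1 − 1/2·R2
  [ 1  0  0  |   4 ]
  [ 0  1  0  |   2 ]
  [ 0  0  1  |  -6 ]
Reading off the last column: a = 4, b = 2, c = -6.

(4, 2, -6)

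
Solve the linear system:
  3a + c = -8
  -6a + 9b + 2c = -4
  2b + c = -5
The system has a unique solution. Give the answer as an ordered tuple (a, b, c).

(-1, 0, -5)

Form the augmented matrix and row-reduce:
  [  3  0  1  |  -8 ]
  [ -6  9  2  |  -4 ]
  [  0  2  1  |  -5 ]
R1 ← 1/3·R1
  [  1  0  1/3  |  -8/3 ]
  [ -6  9    2  |    -4 ]
  [  0  2    1  |    -5 ]
R2 ← R2 + 6·R1
  [ 1  0  1/3  |  -8/3 ]
  [ 0  9    4  |   -20 ]
  [ 0  2    1  |    -5 ]
R2 ← 1/9·R2
  [ 1  0  1/3  |   -8/3 ]
  [ 0  1  4/9  |  -20/9 ]
  [ 0  2    1  |     -5 ]
R3 ← R3 − 2·R2
  [ 1  0  1/3  |   -8/3 ]
  [ 0  1  4/9  |  -20/9 ]
  [ 0  0  1/9  |   -5/9 ]
R3 ← 9·R3
  [ 1  0  1/3  |   -8/3 ]
  [ 0  1  4/9  |  -20/9 ]
  [ 0  0    1  |     -5 ]
R2 ← R2 − 4/9·R3
  [ 1  0  1/3  |  -8/3 ]
  [ 0  1    0  |     0 ]
  [ 0  0    1  |    -5 ]
R1 ← R1 − 1/3·R3
  [ 1  0  0  |  -1 ]
  [ 0  1  0  |   0 ]
  [ 0  0  1  |  -5 ]
Reading off the last column: a = -1, b = 0, c = -5.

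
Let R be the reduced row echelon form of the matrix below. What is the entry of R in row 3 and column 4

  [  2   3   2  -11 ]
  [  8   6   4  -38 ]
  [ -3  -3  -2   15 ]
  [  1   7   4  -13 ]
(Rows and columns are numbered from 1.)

ρ1 -> 1/2·ρ1
  [  1  3/2   1  -11/2 ]
  [  8    6   4    -38 ]
  [ -3   -3  -2     15 ]
  [  1    7   4    -13 ]
ρ2 -> ρ2 − 8·ρ1
  [  1  3/2   1  -11/2 ]
  [  0   -6  -4      6 ]
  [ -3   -3  -2     15 ]
  [  1    7   4    -13 ]
ρ3 -> ρ3 + 3·ρ1
  [ 1  3/2   1  -11/2 ]
  [ 0   -6  -4      6 ]
  [ 0  3/2   1   -3/2 ]
  [ 1    7   4    -13 ]
ρ4 -> ρ4 − ρ1
  [ 1   3/2   1  -11/2 ]
  [ 0    -6  -4      6 ]
  [ 0   3/2   1   -3/2 ]
  [ 0  11/2   3  -15/2 ]
ρ2 -> -1/6·ρ2
  [ 1   3/2    1  -11/2 ]
  [ 0     1  2/3     -1 ]
  [ 0   3/2    1   -3/2 ]
  [ 0  11/2    3  -15/2 ]
ρ3 -> ρ3 − 3/2·ρ2
  [ 1   3/2    1  -11/2 ]
  [ 0     1  2/3     -1 ]
  [ 0     0    0      0 ]
  [ 0  11/2    3  -15/2 ]
ρ4 -> ρ4 − 11/2·ρ2
  [ 1  3/2     1  -11/2 ]
  [ 0    1   2/3     -1 ]
  [ 0    0     0      0 ]
  [ 0    0  -2/3     -2 ]
ρ3 <=> ρ4
  [ 1  3/2     1  -11/2 ]
  [ 0    1   2/3     -1 ]
  [ 0    0  -2/3     -2 ]
  [ 0    0     0      0 ]
ρ3 -> -3/2·ρ3
  [ 1  3/2    1  -11/2 ]
  [ 0    1  2/3     -1 ]
  [ 0    0    1      3 ]
  [ 0    0    0      0 ]
ρ2 -> ρ2 − 2/3·ρ3
  [ 1  3/2  1  -11/2 ]
  [ 0    1  0     -3 ]
  [ 0    0  1      3 ]
  [ 0    0  0      0 ]
ρ1 -> ρ1 − ρ3
  [ 1  3/2  0  -17/2 ]
  [ 0    1  0     -3 ]
  [ 0    0  1      3 ]
  [ 0    0  0      0 ]
ρ1 -> ρ1 − 3/2·ρ2
  [ 1  0  0  -4 ]
  [ 0  1  0  -3 ]
  [ 0  0  1   3 ]
  [ 0  0  0   0 ]

3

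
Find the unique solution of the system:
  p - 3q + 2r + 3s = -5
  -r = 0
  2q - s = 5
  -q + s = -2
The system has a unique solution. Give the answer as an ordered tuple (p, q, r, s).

(1, 3, 0, 1)

Form the augmented matrix and row-reduce:
  [ 1  -3   2   3  |  -5 ]
  [ 0   0  -1   0  |   0 ]
  [ 0   2   0  -1  |   5 ]
  [ 0  -1   0   1  |  -2 ]
r2 <=> r3
r2 := 1/2·r2
r4 := r4 + r2
r3 := -1·r3
r4 := 2·r4
r2 := r2 + 1/2·r4
r1 := r1 − 3·r4
r1 := r1 − 2·r3
r1 := r1 + 3·r2
Reading off the last column: p = 1, q = 3, r = 0, s = 1.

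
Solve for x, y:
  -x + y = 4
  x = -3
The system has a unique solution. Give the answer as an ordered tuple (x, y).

Form the augmented matrix and row-reduce:
  [ -1  1  |   4 ]
  [  1  0  |  -3 ]
R1 → -1·R1
  [ 1  -1  |  -4 ]
  [ 1   0  |  -3 ]
R2 → R2 − R1
  [ 1  -1  |  -4 ]
  [ 0   1  |   1 ]
R1 → R1 + R2
  [ 1  0  |  -3 ]
  [ 0  1  |   1 ]
Reading off the last column: x = -3, y = 1.

(-3, 1)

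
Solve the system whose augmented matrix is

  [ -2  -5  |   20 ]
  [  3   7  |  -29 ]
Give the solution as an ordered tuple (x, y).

R1 -> -1/2·R1
  [ 1  5/2  |  -10 ]
  [ 3    7  |  -29 ]
R2 -> R2 − 3·R1
  [ 1   5/2  |  -10 ]
  [ 0  -1/2  |    1 ]
R2 -> -2·R2
  [ 1  5/2  |  -10 ]
  [ 0    1  |   -2 ]
R1 -> R1 − 5/2·R2
  [ 1  0  |  -5 ]
  [ 0  1  |  -2 ]
Reading off the last column: x = -5, y = -2.

(-5, -2)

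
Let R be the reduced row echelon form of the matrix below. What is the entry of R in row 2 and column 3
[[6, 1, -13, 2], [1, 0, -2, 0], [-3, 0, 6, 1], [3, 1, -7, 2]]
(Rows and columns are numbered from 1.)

r1 ← 1/6·r1
  [  1  1/6  -13/6  1/3 ]
  [  1    0     -2    0 ]
  [ -3    0      6    1 ]
  [  3    1     -7    2 ]
r2 ← r2 − r1
  [  1   1/6  -13/6   1/3 ]
  [  0  -1/6    1/6  -1/3 ]
  [ -3     0      6     1 ]
  [  3     1     -7     2 ]
r3 ← r3 + 3·r1
  [ 1   1/6  -13/6   1/3 ]
  [ 0  -1/6    1/6  -1/3 ]
  [ 0   1/2   -1/2     2 ]
  [ 3     1     -7     2 ]
r4 ← r4 − 3·r1
  [ 1   1/6  -13/6   1/3 ]
  [ 0  -1/6    1/6  -1/3 ]
  [ 0   1/2   -1/2     2 ]
  [ 0   1/2   -1/2     1 ]
r2 ← -6·r2
  [ 1  1/6  -13/6  1/3 ]
  [ 0    1     -1    2 ]
  [ 0  1/2   -1/2    2 ]
  [ 0  1/2   -1/2    1 ]
r3 ← r3 − 1/2·r2
  [ 1  1/6  -13/6  1/3 ]
  [ 0    1     -1    2 ]
  [ 0    0      0    1 ]
  [ 0  1/2   -1/2    1 ]
r4 ← r4 − 1/2·r2
  [ 1  1/6  -13/6  1/3 ]
  [ 0    1     -1    2 ]
  [ 0    0      0    1 ]
  [ 0    0      0    0 ]
r2 ← r2 − 2·r3
  [ 1  1/6  -13/6  1/3 ]
  [ 0    1     -1    0 ]
  [ 0    0      0    1 ]
  [ 0    0      0    0 ]
r1 ← r1 − 1/3·r3
  [ 1  1/6  -13/6  0 ]
  [ 0    1     -1  0 ]
  [ 0    0      0  1 ]
  [ 0    0      0  0 ]
r1 ← r1 − 1/6·r2
  [ 1  0  -2  0 ]
  [ 0  1  -1  0 ]
  [ 0  0   0  1 ]
  [ 0  0   0  0 ]

-1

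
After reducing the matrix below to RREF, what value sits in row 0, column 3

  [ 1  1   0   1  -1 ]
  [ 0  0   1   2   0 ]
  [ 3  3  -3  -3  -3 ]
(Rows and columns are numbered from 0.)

1

ρ3 → ρ3 − 3·ρ1
ρ3 → ρ3 + 3·ρ2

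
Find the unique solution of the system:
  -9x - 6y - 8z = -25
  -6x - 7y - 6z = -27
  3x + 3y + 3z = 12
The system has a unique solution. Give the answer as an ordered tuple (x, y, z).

(-1, 3, 2)

Form the augmented matrix and row-reduce:
  [ -9  -6  -8  |  -25 ]
  [ -6  -7  -6  |  -27 ]
  [  3   3   3  |   12 ]
R1 := -1/9·R1
  [  1  2/3  8/9  |  25/9 ]
  [ -6   -7   -6  |   -27 ]
  [  3    3    3  |    12 ]
R2 := R2 + 6·R1
  [ 1  2/3   8/9  |   25/9 ]
  [ 0   -3  -2/3  |  -31/3 ]
  [ 3    3     3  |     12 ]
R3 := R3 − 3·R1
  [ 1  2/3   8/9  |   25/9 ]
  [ 0   -3  -2/3  |  -31/3 ]
  [ 0    1   1/3  |   11/3 ]
R2 := -1/3·R2
  [ 1  2/3  8/9  |  25/9 ]
  [ 0    1  2/9  |  31/9 ]
  [ 0    1  1/3  |  11/3 ]
R3 := R3 − R2
  [ 1  2/3  8/9  |  25/9 ]
  [ 0    1  2/9  |  31/9 ]
  [ 0    0  1/9  |   2/9 ]
R3 := 9·R3
  [ 1  2/3  8/9  |  25/9 ]
  [ 0    1  2/9  |  31/9 ]
  [ 0    0    1  |     2 ]
R2 := R2 − 2/9·R3
  [ 1  2/3  8/9  |  25/9 ]
  [ 0    1    0  |     3 ]
  [ 0    0    1  |     2 ]
R1 := R1 − 8/9·R3
  [ 1  2/3  0  |  1 ]
  [ 0    1  0  |  3 ]
  [ 0    0  1  |  2 ]
R1 := R1 − 2/3·R2
  [ 1  0  0  |  -1 ]
  [ 0  1  0  |   3 ]
  [ 0  0  1  |   2 ]
Reading off the last column: x = -1, y = 3, z = 2.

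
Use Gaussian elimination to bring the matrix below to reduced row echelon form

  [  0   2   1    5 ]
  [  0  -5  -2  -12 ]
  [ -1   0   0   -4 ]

Swap R1 and R3.
  [ -1   0   0   -4 ]
  [  0  -5  -2  -12 ]
  [  0   2   1    5 ]
Multiply R1 by -1.
  [ 1   0   0    4 ]
  [ 0  -5  -2  -12 ]
  [ 0   2   1    5 ]
Multiply R2 by -1/5.
  [ 1  0    0     4 ]
  [ 0  1  2/5  12/5 ]
  [ 0  2    1     5 ]
Subtract 2 times R2 from R3.
  [ 1  0    0     4 ]
  [ 0  1  2/5  12/5 ]
  [ 0  0  1/5   1/5 ]
Multiply R3 by 5.
  [ 1  0    0     4 ]
  [ 0  1  2/5  12/5 ]
  [ 0  0    1     1 ]
Subtract 2/5 times R3 from R2.
  [ 1  0  0  4 ]
  [ 0  1  0  2 ]
  [ 0  0  1  1 ]

[[1, 0, 0, 4], [0, 1, 0, 2], [0, 0, 1, 1]]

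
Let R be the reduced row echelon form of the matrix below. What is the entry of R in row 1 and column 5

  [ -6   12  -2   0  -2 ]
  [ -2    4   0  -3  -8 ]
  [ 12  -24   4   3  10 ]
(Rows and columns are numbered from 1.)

1

R1 ← -1/6·R1
R2 ← R2 + 2·R1
R3 ← R3 − 12·R1
R2 ← 3/2·R2
R3 ← 1/3·R3
R2 ← R2 + 9/2·R3
R1 ← R1 − 1/3·R2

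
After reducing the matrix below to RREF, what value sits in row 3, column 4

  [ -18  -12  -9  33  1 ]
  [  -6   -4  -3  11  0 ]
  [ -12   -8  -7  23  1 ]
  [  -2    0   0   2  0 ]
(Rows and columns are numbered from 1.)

-1

R1 → -1/18·R1
  [   1  2/3  1/2  -11/6  -1/18 ]
  [  -6   -4   -3     11      0 ]
  [ -12   -8   -7     23      1 ]
  [  -2    0    0      2      0 ]
R2 → R2 + 6·R1
  [   1  2/3  1/2  -11/6  -1/18 ]
  [   0    0    0      0   -1/3 ]
  [ -12   -8   -7     23      1 ]
  [  -2    0    0      2      0 ]
R3 → R3 + 12·R1
  [  1  2/3  1/2  -11/6  -1/18 ]
  [  0    0    0      0   -1/3 ]
  [  0    0   -1      1    1/3 ]
  [ -2    0    0      2      0 ]
R4 → R4 + 2·R1
  [ 1  2/3  1/2  -11/6  -1/18 ]
  [ 0    0    0      0   -1/3 ]
  [ 0    0   -1      1    1/3 ]
  [ 0  4/3    1   -5/3   -1/9 ]
R2 <=> R4
  [ 1  2/3  1/2  -11/6  -1/18 ]
  [ 0  4/3    1   -5/3   -1/9 ]
  [ 0    0   -1      1    1/3 ]
  [ 0    0    0      0   -1/3 ]
R2 → 3/4·R2
  [ 1  2/3  1/2  -11/6  -1/18 ]
  [ 0    1  3/4   -5/4  -1/12 ]
  [ 0    0   -1      1    1/3 ]
  [ 0    0    0      0   -1/3 ]
R3 → -1·R3
  [ 1  2/3  1/2  -11/6  -1/18 ]
  [ 0    1  3/4   -5/4  -1/12 ]
  [ 0    0    1     -1   -1/3 ]
  [ 0    0    0      0   -1/3 ]
R4 → -3·R4
  [ 1  2/3  1/2  -11/6  -1/18 ]
  [ 0    1  3/4   -5/4  -1/12 ]
  [ 0    0    1     -1   -1/3 ]
  [ 0    0    0      0      1 ]
R3 → R3 + 1/3·R4
  [ 1  2/3  1/2  -11/6  -1/18 ]
  [ 0    1  3/4   -5/4  -1/12 ]
  [ 0    0    1     -1      0 ]
  [ 0    0    0      0      1 ]
R2 → R2 + 1/12·R4
  [ 1  2/3  1/2  -11/6  -1/18 ]
  [ 0    1  3/4   -5/4      0 ]
  [ 0    0    1     -1      0 ]
  [ 0    0    0      0      1 ]
R1 → R1 + 1/18·R4
  [ 1  2/3  1/2  -11/6  0 ]
  [ 0    1  3/4   -5/4  0 ]
  [ 0    0    1     -1  0 ]
  [ 0    0    0      0  1 ]
R2 → R2 − 3/4·R3
  [ 1  2/3  1/2  -11/6  0 ]
  [ 0    1    0   -1/2  0 ]
  [ 0    0    1     -1  0 ]
  [ 0    0    0      0  1 ]
R1 → R1 − 1/2·R3
  [ 1  2/3  0  -4/3  0 ]
  [ 0    1  0  -1/2  0 ]
  [ 0    0  1    -1  0 ]
  [ 0    0  0     0  1 ]
R1 → R1 − 2/3·R2
  [ 1  0  0    -1  0 ]
  [ 0  1  0  -1/2  0 ]
  [ 0  0  1    -1  0 ]
  [ 0  0  0     0  1 ]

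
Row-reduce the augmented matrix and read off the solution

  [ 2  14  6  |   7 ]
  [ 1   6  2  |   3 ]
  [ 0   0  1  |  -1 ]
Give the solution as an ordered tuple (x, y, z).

Multiply R1 by 1/2.
  [ 1  7  3  |  7/2 ]
  [ 1  6  2  |    3 ]
  [ 0  0  1  |   -1 ]
Subtract R1 from R2.
  [ 1   7   3  |   7/2 ]
  [ 0  -1  -1  |  -1/2 ]
  [ 0   0   1  |    -1 ]
Multiply R2 by -1.
  [ 1  7  3  |  7/2 ]
  [ 0  1  1  |  1/2 ]
  [ 0  0  1  |   -1 ]
Subtract R3 from R2.
  [ 1  7  3  |  7/2 ]
  [ 0  1  0  |  3/2 ]
  [ 0  0  1  |   -1 ]
Subtract 3 times R3 from R1.
  [ 1  7  0  |  13/2 ]
  [ 0  1  0  |   3/2 ]
  [ 0  0  1  |    -1 ]
Subtract 7 times R2 from R1.
  [ 1  0  0  |   -4 ]
  [ 0  1  0  |  3/2 ]
  [ 0  0  1  |   -1 ]
Reading off the last column: x = -4, y = 3/2, z = -1.

(-4, 3/2, -1)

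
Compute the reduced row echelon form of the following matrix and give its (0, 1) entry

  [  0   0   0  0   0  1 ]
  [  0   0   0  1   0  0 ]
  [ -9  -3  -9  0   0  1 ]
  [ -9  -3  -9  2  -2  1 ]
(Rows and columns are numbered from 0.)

R1 ↔ R3
  [ -9  -3  -9  0   0  1 ]
  [  0   0   0  1   0  0 ]
  [  0   0   0  0   0  1 ]
  [ -9  -3  -9  2  -2  1 ]
R1 -> -1/9·R1
  [  1  1/3   1  0   0  -1/9 ]
  [  0    0   0  1   0     0 ]
  [  0    0   0  0   0     1 ]
  [ -9   -3  -9  2  -2     1 ]
R4 -> R4 + 9·R1
  [ 1  1/3  1  0   0  -1/9 ]
  [ 0    0  0  1   0     0 ]
  [ 0    0  0  0   0     1 ]
  [ 0    0  0  2  -2     0 ]
R4 -> R4 − 2·R2
  [ 1  1/3  1  0   0  -1/9 ]
  [ 0    0  0  1   0     0 ]
  [ 0    0  0  0   0     1 ]
  [ 0    0  0  0  -2     0 ]
R3 ↔ R4
  [ 1  1/3  1  0   0  -1/9 ]
  [ 0    0  0  1   0     0 ]
  [ 0    0  0  0  -2     0 ]
  [ 0    0  0  0   0     1 ]
R3 -> -1/2·R3
  [ 1  1/3  1  0  0  -1/9 ]
  [ 0    0  0  1  0     0 ]
  [ 0    0  0  0  1     0 ]
  [ 0    0  0  0  0     1 ]
R1 -> R1 + 1/9·R4
  [ 1  1/3  1  0  0  0 ]
  [ 0    0  0  1  0  0 ]
  [ 0    0  0  0  1  0 ]
  [ 0    0  0  0  0  1 ]

1/3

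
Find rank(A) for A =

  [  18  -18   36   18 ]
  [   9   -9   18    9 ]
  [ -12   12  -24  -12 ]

rank = 1

r1 := 1/18·r1
  [   1  -1    2    1 ]
  [   9  -9   18    9 ]
  [ -12  12  -24  -12 ]
r2 := r2 − 9·r1
  [   1  -1    2    1 ]
  [   0   0    0    0 ]
  [ -12  12  -24  -12 ]
r3 := r3 + 12·r1
  [ 1  -1  2  1 ]
  [ 0   0  0  0 ]
  [ 0   0  0  0 ]
The reduced form has 1 nonzero row.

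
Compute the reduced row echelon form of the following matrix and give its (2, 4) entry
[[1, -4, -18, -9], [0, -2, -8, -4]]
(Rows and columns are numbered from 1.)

ρ2 -> -1/2·ρ2
  [ 1  -4  -18  -9 ]
  [ 0   1    4   2 ]
ρ1 -> ρ1 + 4·ρ2
  [ 1  0  -2  -1 ]
  [ 0  1   4   2 ]

2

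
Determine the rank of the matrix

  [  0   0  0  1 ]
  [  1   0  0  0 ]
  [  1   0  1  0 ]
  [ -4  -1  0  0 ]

rank = 4

r1 ↔ r2
  [  1   0  0  0 ]
  [  0   0  0  1 ]
  [  1   0  1  0 ]
  [ -4  -1  0  0 ]
r3 → r3 − r1
  [  1   0  0  0 ]
  [  0   0  0  1 ]
  [  0   0  1  0 ]
  [ -4  -1  0  0 ]
r4 → r4 + 4·r1
  [ 1   0  0  0 ]
  [ 0   0  0  1 ]
  [ 0   0  1  0 ]
  [ 0  -1  0  0 ]
r2 ↔ r4
  [ 1   0  0  0 ]
  [ 0  -1  0  0 ]
  [ 0   0  1  0 ]
  [ 0   0  0  1 ]
r2 → -1·r2
  [ 1  0  0  0 ]
  [ 0  1  0  0 ]
  [ 0  0  1  0 ]
  [ 0  0  0  1 ]
The reduced form has 4 nonzero rows.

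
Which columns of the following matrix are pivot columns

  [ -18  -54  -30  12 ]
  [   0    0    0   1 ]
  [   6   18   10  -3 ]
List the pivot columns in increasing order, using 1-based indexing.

1, 4

R1 ← -1/18·R1
R3 ← R3 − 6·R1
R3 ← R3 − R2
R1 ← R1 + 2/3·R2
Pivot columns are the columns containing a leading 1.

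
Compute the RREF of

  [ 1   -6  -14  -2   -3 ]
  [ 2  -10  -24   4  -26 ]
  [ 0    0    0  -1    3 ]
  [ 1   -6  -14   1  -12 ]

[[1, 0, -2, 0, 3], [0, 1, 2, 0, 2], [0, 0, 0, 1, -3], [0, 0, 0, 0, 0]]

R2 := R2 − 2·R1
  [ 1  -6  -14  -2   -3 ]
  [ 0   2    4   8  -20 ]
  [ 0   0    0  -1    3 ]
  [ 1  -6  -14   1  -12 ]
R4 := R4 − R1
  [ 1  -6  -14  -2   -3 ]
  [ 0   2    4   8  -20 ]
  [ 0   0    0  -1    3 ]
  [ 0   0    0   3   -9 ]
R2 := 1/2·R2
  [ 1  -6  -14  -2   -3 ]
  [ 0   1    2   4  -10 ]
  [ 0   0    0  -1    3 ]
  [ 0   0    0   3   -9 ]
R3 := -1·R3
  [ 1  -6  -14  -2   -3 ]
  [ 0   1    2   4  -10 ]
  [ 0   0    0   1   -3 ]
  [ 0   0    0   3   -9 ]
R4 := R4 − 3·R3
  [ 1  -6  -14  -2   -3 ]
  [ 0   1    2   4  -10 ]
  [ 0   0    0   1   -3 ]
  [ 0   0    0   0    0 ]
R2 := R2 − 4·R3
  [ 1  -6  -14  -2  -3 ]
  [ 0   1    2   0   2 ]
  [ 0   0    0   1  -3 ]
  [ 0   0    0   0   0 ]
R1 := R1 + 2·R3
  [ 1  -6  -14  0  -9 ]
  [ 0   1    2  0   2 ]
  [ 0   0    0  1  -3 ]
  [ 0   0    0  0   0 ]
R1 := R1 + 6·R2
  [ 1  0  -2  0   3 ]
  [ 0  1   2  0   2 ]
  [ 0  0   0  1  -3 ]
  [ 0  0   0  0   0 ]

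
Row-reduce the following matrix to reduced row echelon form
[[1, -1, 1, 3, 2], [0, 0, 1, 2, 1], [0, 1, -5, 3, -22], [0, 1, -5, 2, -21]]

[[1, 0, 0, 0, -2], [0, 1, 0, 0, -4], [0, 0, 1, 0, 3], [0, 0, 0, 1, -1]]

R2 ↔ R3
  [ 1  -1   1  3    2 ]
  [ 0   1  -5  3  -22 ]
  [ 0   0   1  2    1 ]
  [ 0   1  -5  2  -21 ]
R4 ← R4 − R2
  [ 1  -1   1   3    2 ]
  [ 0   1  -5   3  -22 ]
  [ 0   0   1   2    1 ]
  [ 0   0   0  -1    1 ]
R4 ← -1·R4
  [ 1  -1   1  3    2 ]
  [ 0   1  -5  3  -22 ]
  [ 0   0   1  2    1 ]
  [ 0   0   0  1   -1 ]
R3 ← R3 − 2·R4
  [ 1  -1   1  3    2 ]
  [ 0   1  -5  3  -22 ]
  [ 0   0   1  0    3 ]
  [ 0   0   0  1   -1 ]
R2 ← R2 − 3·R4
  [ 1  -1   1  3    2 ]
  [ 0   1  -5  0  -19 ]
  [ 0   0   1  0    3 ]
  [ 0   0   0  1   -1 ]
R1 ← R1 − 3·R4
  [ 1  -1   1  0    5 ]
  [ 0   1  -5  0  -19 ]
  [ 0   0   1  0    3 ]
  [ 0   0   0  1   -1 ]
R2 ← R2 + 5·R3
  [ 1  -1  1  0   5 ]
  [ 0   1  0  0  -4 ]
  [ 0   0  1  0   3 ]
  [ 0   0  0  1  -1 ]
R1 ← R1 − R3
  [ 1  -1  0  0   2 ]
  [ 0   1  0  0  -4 ]
  [ 0   0  1  0   3 ]
  [ 0   0  0  1  -1 ]
R1 ← R1 + R2
  [ 1  0  0  0  -2 ]
  [ 0  1  0  0  -4 ]
  [ 0  0  1  0   3 ]
  [ 0  0  0  1  -1 ]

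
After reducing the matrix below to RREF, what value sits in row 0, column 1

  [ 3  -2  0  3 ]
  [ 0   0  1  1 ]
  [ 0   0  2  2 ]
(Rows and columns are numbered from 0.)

-2/3

Multiply ρ1 by 1/3.
Subtract 2 times ρ2 from ρ3.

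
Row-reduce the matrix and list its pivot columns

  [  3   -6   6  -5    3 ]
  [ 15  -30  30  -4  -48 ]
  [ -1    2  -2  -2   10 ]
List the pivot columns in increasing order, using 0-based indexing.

0, 3

ρ1 ← 1/3·ρ1
  [  1   -2   2  -5/3    1 ]
  [ 15  -30  30    -4  -48 ]
  [ -1    2  -2    -2   10 ]
ρ2 ← ρ2 − 15·ρ1
  [  1  -2   2  -5/3    1 ]
  [  0   0   0    21  -63 ]
  [ -1   2  -2    -2   10 ]
ρ3 ← ρ3 + ρ1
  [ 1  -2  2   -5/3    1 ]
  [ 0   0  0     21  -63 ]
  [ 0   0  0  -11/3   11 ]
ρ2 ← 1/21·ρ2
  [ 1  -2  2   -5/3   1 ]
  [ 0   0  0      1  -3 ]
  [ 0   0  0  -11/3  11 ]
ρ3 ← ρ3 + 11/3·ρ2
  [ 1  -2  2  -5/3   1 ]
  [ 0   0  0     1  -3 ]
  [ 0   0  0     0   0 ]
ρ1 ← ρ1 + 5/3·ρ2
  [ 1  -2  2  0  -4 ]
  [ 0   0  0  1  -3 ]
  [ 0   0  0  0   0 ]
Pivot columns are the columns containing a leading 1.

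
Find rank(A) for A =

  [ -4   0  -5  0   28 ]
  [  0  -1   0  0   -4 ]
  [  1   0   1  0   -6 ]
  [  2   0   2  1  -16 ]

rank = 4

r1 ← -1/4·r1
  [ 1   0  5/4  0   -7 ]
  [ 0  -1    0  0   -4 ]
  [ 1   0    1  0   -6 ]
  [ 2   0    2  1  -16 ]
r3 ← r3 − r1
  [ 1   0   5/4  0   -7 ]
  [ 0  -1     0  0   -4 ]
  [ 0   0  -1/4  0    1 ]
  [ 2   0     2  1  -16 ]
r4 ← r4 − 2·r1
  [ 1   0   5/4  0  -7 ]
  [ 0  -1     0  0  -4 ]
  [ 0   0  -1/4  0   1 ]
  [ 0   0  -1/2  1  -2 ]
r2 ← -1·r2
  [ 1  0   5/4  0  -7 ]
  [ 0  1     0  0   4 ]
  [ 0  0  -1/4  0   1 ]
  [ 0  0  -1/2  1  -2 ]
r3 ← -4·r3
  [ 1  0   5/4  0  -7 ]
  [ 0  1     0  0   4 ]
  [ 0  0     1  0  -4 ]
  [ 0  0  -1/2  1  -2 ]
r4 ← r4 + 1/2·r3
  [ 1  0  5/4  0  -7 ]
  [ 0  1    0  0   4 ]
  [ 0  0    1  0  -4 ]
  [ 0  0    0  1  -4 ]
r1 ← r1 − 5/4·r3
  [ 1  0  0  0  -2 ]
  [ 0  1  0  0   4 ]
  [ 0  0  1  0  -4 ]
  [ 0  0  0  1  -4 ]
The reduced form has 4 nonzero rows.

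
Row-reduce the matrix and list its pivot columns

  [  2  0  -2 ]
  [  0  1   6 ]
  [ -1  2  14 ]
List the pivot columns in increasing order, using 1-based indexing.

Multiply R1 by 1/2.
  [  1  0  -1 ]
  [  0  1   6 ]
  [ -1  2  14 ]
Add R1 to R3.
  [ 1  0  -1 ]
  [ 0  1   6 ]
  [ 0  2  13 ]
Subtract 2 times R2 from R3.
  [ 1  0  -1 ]
  [ 0  1   6 ]
  [ 0  0   1 ]
Subtract 6 times R3 from R2.
  [ 1  0  -1 ]
  [ 0  1   0 ]
  [ 0  0   1 ]
Add R3 to R1.
  [ 1  0  0 ]
  [ 0  1  0 ]
  [ 0  0  1 ]
Pivot columns are the columns containing a leading 1.

1, 2, 3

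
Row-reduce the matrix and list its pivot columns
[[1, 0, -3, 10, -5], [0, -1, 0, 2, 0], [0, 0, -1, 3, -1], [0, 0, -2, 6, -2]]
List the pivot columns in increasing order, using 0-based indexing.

Multiply r2 by -1.
  [ 1  0  -3  10  -5 ]
  [ 0  1   0  -2   0 ]
  [ 0  0  -1   3  -1 ]
  [ 0  0  -2   6  -2 ]
Multiply r3 by -1.
  [ 1  0  -3  10  -5 ]
  [ 0  1   0  -2   0 ]
  [ 0  0   1  -3   1 ]
  [ 0  0  -2   6  -2 ]
Add 2 times r3 to r4.
  [ 1  0  -3  10  -5 ]
  [ 0  1   0  -2   0 ]
  [ 0  0   1  -3   1 ]
  [ 0  0   0   0   0 ]
Add 3 times r3 to r1.
  [ 1  0  0   1  -2 ]
  [ 0  1  0  -2   0 ]
  [ 0  0  1  -3   1 ]
  [ 0  0  0   0   0 ]
Pivot columns are the columns containing a leading 1.

0, 1, 2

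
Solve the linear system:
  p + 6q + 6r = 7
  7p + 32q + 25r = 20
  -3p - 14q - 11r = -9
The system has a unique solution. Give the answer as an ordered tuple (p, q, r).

Form the augmented matrix and row-reduce:
  [  1    6    6  |   7 ]
  [  7   32   25  |  20 ]
  [ -3  -14  -11  |  -9 ]
R2 -> R2 − 7·R1
  [  1    6    6  |    7 ]
  [  0  -10  -17  |  -29 ]
  [ -3  -14  -11  |   -9 ]
R3 -> R3 + 3·R1
  [ 1    6    6  |    7 ]
  [ 0  -10  -17  |  -29 ]
  [ 0    4    7  |   12 ]
R2 -> -1/10·R2
  [ 1  6      6  |      7 ]
  [ 0  1  17/10  |  29/10 ]
  [ 0  4      7  |     12 ]
R3 -> R3 − 4·R2
  [ 1  6      6  |      7 ]
  [ 0  1  17/10  |  29/10 ]
  [ 0  0    1/5  |    2/5 ]
R3 -> 5·R3
  [ 1  6      6  |      7 ]
  [ 0  1  17/10  |  29/10 ]
  [ 0  0      1  |      2 ]
R2 -> R2 − 17/10·R3
  [ 1  6  6  |     7 ]
  [ 0  1  0  |  -1/2 ]
  [ 0  0  1  |     2 ]
R1 -> R1 − 6·R3
  [ 1  6  0  |    -5 ]
  [ 0  1  0  |  -1/2 ]
  [ 0  0  1  |     2 ]
R1 -> R1 − 6·R2
  [ 1  0  0  |    -2 ]
  [ 0  1  0  |  -1/2 ]
  [ 0  0  1  |     2 ]
Reading off the last column: p = -2, q = -1/2, r = 2.

(-2, -1/2, 2)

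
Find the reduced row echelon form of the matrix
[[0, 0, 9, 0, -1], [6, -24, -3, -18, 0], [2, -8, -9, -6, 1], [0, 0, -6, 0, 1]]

[[1, -4, 0, -3, 0], [0, 0, 1, 0, 0], [0, 0, 0, 0, 1], [0, 0, 0, 0, 0]]

Swap R1 and R2.
  [ 6  -24  -3  -18   0 ]
  [ 0    0   9    0  -1 ]
  [ 2   -8  -9   -6   1 ]
  [ 0    0  -6    0   1 ]
Multiply R1 by 1/6.
  [ 1  -4  -1/2  -3   0 ]
  [ 0   0     9   0  -1 ]
  [ 2  -8    -9  -6   1 ]
  [ 0   0    -6   0   1 ]
Subtract 2 times R1 from R3.
  [ 1  -4  -1/2  -3   0 ]
  [ 0   0     9   0  -1 ]
  [ 0   0    -8   0   1 ]
  [ 0   0    -6   0   1 ]
Multiply R2 by 1/9.
  [ 1  -4  -1/2  -3     0 ]
  [ 0   0     1   0  -1/9 ]
  [ 0   0    -8   0     1 ]
  [ 0   0    -6   0     1 ]
Add 8 times R2 to R3.
  [ 1  -4  -1/2  -3     0 ]
  [ 0   0     1   0  -1/9 ]
  [ 0   0     0   0   1/9 ]
  [ 0   0    -6   0     1 ]
Add 6 times R2 to R4.
  [ 1  -4  -1/2  -3     0 ]
  [ 0   0     1   0  -1/9 ]
  [ 0   0     0   0   1/9 ]
  [ 0   0     0   0   1/3 ]
Multiply R3 by 9.
  [ 1  -4  -1/2  -3     0 ]
  [ 0   0     1   0  -1/9 ]
  [ 0   0     0   0     1 ]
  [ 0   0     0   0   1/3 ]
Subtract 1/3 times R3 from R4.
  [ 1  -4  -1/2  -3     0 ]
  [ 0   0     1   0  -1/9 ]
  [ 0   0     0   0     1 ]
  [ 0   0     0   0     0 ]
Add 1/9 times R3 to R2.
  [ 1  -4  -1/2  -3  0 ]
  [ 0   0     1   0  0 ]
  [ 0   0     0   0  1 ]
  [ 0   0     0   0  0 ]
Add 1/2 times R2 to R1.
  [ 1  -4  0  -3  0 ]
  [ 0   0  1   0  0 ]
  [ 0   0  0   0  1 ]
  [ 0   0  0   0  0 ]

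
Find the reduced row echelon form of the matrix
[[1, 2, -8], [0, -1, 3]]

R2 -> -1·R2
  [ 1  2  -8 ]
  [ 0  1  -3 ]
R1 -> R1 − 2·R2
  [ 1  0  -2 ]
  [ 0  1  -3 ]

[[1, 0, -2], [0, 1, -3]]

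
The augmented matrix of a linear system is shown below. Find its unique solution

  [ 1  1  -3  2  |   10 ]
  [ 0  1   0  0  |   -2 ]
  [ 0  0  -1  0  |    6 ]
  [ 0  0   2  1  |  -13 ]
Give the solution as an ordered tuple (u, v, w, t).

ρ3 → -1·ρ3
  [ 1  1  -3  2  |   10 ]
  [ 0  1   0  0  |   -2 ]
  [ 0  0   1  0  |   -6 ]
  [ 0  0   2  1  |  -13 ]
ρ4 → ρ4 − 2·ρ3
  [ 1  1  -3  2  |  10 ]
  [ 0  1   0  0  |  -2 ]
  [ 0  0   1  0  |  -6 ]
  [ 0  0   0  1  |  -1 ]
ρ1 → ρ1 − 2·ρ4
  [ 1  1  -3  0  |  12 ]
  [ 0  1   0  0  |  -2 ]
  [ 0  0   1  0  |  -6 ]
  [ 0  0   0  1  |  -1 ]
ρ1 → ρ1 + 3·ρ3
  [ 1  1  0  0  |  -6 ]
  [ 0  1  0  0  |  -2 ]
  [ 0  0  1  0  |  -6 ]
  [ 0  0  0  1  |  -1 ]
ρ1 → ρ1 − ρ2
  [ 1  0  0  0  |  -4 ]
  [ 0  1  0  0  |  -2 ]
  [ 0  0  1  0  |  -6 ]
  [ 0  0  0  1  |  -1 ]
Reading off the last column: u = -4, v = -2, w = -6, t = -1.

(-4, -2, -6, -1)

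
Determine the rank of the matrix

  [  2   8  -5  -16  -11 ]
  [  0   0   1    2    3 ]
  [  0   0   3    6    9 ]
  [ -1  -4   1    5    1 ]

rank = 2

r1 → 1/2·r1
  [  1   4  -5/2  -8  -11/2 ]
  [  0   0     1   2      3 ]
  [  0   0     3   6      9 ]
  [ -1  -4     1   5      1 ]
r4 → r4 + r1
  [ 1  4  -5/2  -8  -11/2 ]
  [ 0  0     1   2      3 ]
  [ 0  0     3   6      9 ]
  [ 0  0  -3/2  -3   -9/2 ]
r3 → r3 − 3·r2
  [ 1  4  -5/2  -8  -11/2 ]
  [ 0  0     1   2      3 ]
  [ 0  0     0   0      0 ]
  [ 0  0  -3/2  -3   -9/2 ]
r4 → r4 + 3/2·r2
  [ 1  4  -5/2  -8  -11/2 ]
  [ 0  0     1   2      3 ]
  [ 0  0     0   0      0 ]
  [ 0  0     0   0      0 ]
r1 → r1 + 5/2·r2
  [ 1  4  0  -3  2 ]
  [ 0  0  1   2  3 ]
  [ 0  0  0   0  0 ]
  [ 0  0  0   0  0 ]
The reduced form has 2 nonzero rows.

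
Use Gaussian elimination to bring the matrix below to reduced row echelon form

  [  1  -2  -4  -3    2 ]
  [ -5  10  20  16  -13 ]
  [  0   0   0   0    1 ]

R2 ← R2 + 5·R1
R2 ← R2 + 3·R3
R1 ← R1 − 2·R3
R1 ← R1 + 3·R2

[[1, -2, -4, 0, 0], [0, 0, 0, 1, 0], [0, 0, 0, 0, 1]]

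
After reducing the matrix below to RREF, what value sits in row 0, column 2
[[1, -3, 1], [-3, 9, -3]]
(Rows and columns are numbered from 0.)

ρ2 → ρ2 + 3·ρ1

1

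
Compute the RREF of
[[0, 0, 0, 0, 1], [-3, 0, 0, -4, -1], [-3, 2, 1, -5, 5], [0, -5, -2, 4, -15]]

[[1, 0, 0, 4/3, 0], [0, 1, 0, -2, 0], [0, 0, 1, 3, 0], [0, 0, 0, 0, 1]]

Swap R1 and R2.
Multiply R1 by -1/3.
Add 3 times R1 to R3.
Swap R2 and R3.
Multiply R2 by 1/2.
Add 5 times R2 to R4.
Swap R3 and R4.
Multiply R3 by 2.
Subtract 3 times R4 from R2.
Subtract 1/3 times R4 from R1.
Subtract 1/2 times R3 from R2.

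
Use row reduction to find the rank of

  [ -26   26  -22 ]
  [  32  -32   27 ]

rank = 2

r1 ← -1/26·r1
  [  1   -1  11/13 ]
  [ 32  -32     27 ]
r2 ← r2 − 32·r1
  [ 1  -1  11/13 ]
  [ 0   0  -1/13 ]
r2 ← -13·r2
  [ 1  -1  11/13 ]
  [ 0   0      1 ]
r1 ← r1 − 11/13·r2
  [ 1  -1  0 ]
  [ 0   0  1 ]
The reduced form has 2 nonzero rows.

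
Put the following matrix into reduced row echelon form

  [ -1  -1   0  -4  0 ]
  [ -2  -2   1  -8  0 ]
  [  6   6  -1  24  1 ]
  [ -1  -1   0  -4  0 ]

Multiply R1 by -1.
Add 2 times R1 to R2.
Subtract 6 times R1 from R3.
Add R1 to R4.
Add R2 to R3.

[[1, 1, 0, 4, 0], [0, 0, 1, 0, 0], [0, 0, 0, 0, 1], [0, 0, 0, 0, 0]]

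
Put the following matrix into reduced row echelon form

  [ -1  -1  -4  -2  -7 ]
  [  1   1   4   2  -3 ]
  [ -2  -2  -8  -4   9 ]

[[1, 1, 4, 2, 0], [0, 0, 0, 0, 1], [0, 0, 0, 0, 0]]

Multiply R1 by -1.
Subtract R1 from R2.
Add 2 times R1 to R3.
Multiply R2 by -1/10.
Subtract 23 times R2 from R3.
Subtract 7 times R2 from R1.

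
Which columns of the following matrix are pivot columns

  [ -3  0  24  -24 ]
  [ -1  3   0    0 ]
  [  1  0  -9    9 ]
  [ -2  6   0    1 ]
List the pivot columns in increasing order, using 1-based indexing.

1, 2, 3, 4

R1 ← -1/3·R1
  [  1  0  -8  8 ]
  [ -1  3   0  0 ]
  [  1  0  -9  9 ]
  [ -2  6   0  1 ]
R2 ← R2 + R1
  [  1  0  -8  8 ]
  [  0  3  -8  8 ]
  [  1  0  -9  9 ]
  [ -2  6   0  1 ]
R3 ← R3 − R1
  [  1  0  -8  8 ]
  [  0  3  -8  8 ]
  [  0  0  -1  1 ]
  [ -2  6   0  1 ]
R4 ← R4 + 2·R1
  [ 1  0   -8   8 ]
  [ 0  3   -8   8 ]
  [ 0  0   -1   1 ]
  [ 0  6  -16  17 ]
R2 ← 1/3·R2
  [ 1  0    -8    8 ]
  [ 0  1  -8/3  8/3 ]
  [ 0  0    -1    1 ]
  [ 0  6   -16   17 ]
R4 ← R4 − 6·R2
  [ 1  0    -8    8 ]
  [ 0  1  -8/3  8/3 ]
  [ 0  0    -1    1 ]
  [ 0  0     0    1 ]
R3 ← -1·R3
  [ 1  0    -8    8 ]
  [ 0  1  -8/3  8/3 ]
  [ 0  0     1   -1 ]
  [ 0  0     0    1 ]
R3 ← R3 + R4
  [ 1  0    -8    8 ]
  [ 0  1  -8/3  8/3 ]
  [ 0  0     1    0 ]
  [ 0  0     0    1 ]
R2 ← R2 − 8/3·R4
  [ 1  0    -8  8 ]
  [ 0  1  -8/3  0 ]
  [ 0  0     1  0 ]
  [ 0  0     0  1 ]
R1 ← R1 − 8·R4
  [ 1  0    -8  0 ]
  [ 0  1  -8/3  0 ]
  [ 0  0     1  0 ]
  [ 0  0     0  1 ]
R2 ← R2 + 8/3·R3
  [ 1  0  -8  0 ]
  [ 0  1   0  0 ]
  [ 0  0   1  0 ]
  [ 0  0   0  1 ]
R1 ← R1 + 8·R3
  [ 1  0  0  0 ]
  [ 0  1  0  0 ]
  [ 0  0  1  0 ]
  [ 0  0  0  1 ]
Pivot columns are the columns containing a leading 1.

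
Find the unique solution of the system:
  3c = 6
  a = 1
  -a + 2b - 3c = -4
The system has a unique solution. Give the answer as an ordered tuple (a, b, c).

Form the augmented matrix and row-reduce:
  [  0  0   3  |   6 ]
  [  1  0   0  |   1 ]
  [ -1  2  -3  |  -4 ]
R1 ↔ R2
R3 -> R3 + R1
R2 ↔ R3
R2 -> 1/2·R2
R3 -> 1/3·R3
R2 -> R2 + 3/2·R3
Reading off the last column: a = 1, b = 3/2, c = 2.

(1, 3/2, 2)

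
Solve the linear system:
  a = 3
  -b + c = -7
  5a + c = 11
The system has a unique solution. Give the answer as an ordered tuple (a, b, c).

(3, 3, -4)

Form the augmented matrix and row-reduce:
  [ 1   0  0  |   3 ]
  [ 0  -1  1  |  -7 ]
  [ 5   0  1  |  11 ]
r3 ← r3 − 5·r1
r2 ← -1·r2
r2 ← r2 + r3
Reading off the last column: a = 3, b = 3, c = -4.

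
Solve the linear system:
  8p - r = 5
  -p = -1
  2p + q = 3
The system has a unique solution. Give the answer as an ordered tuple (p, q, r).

Form the augmented matrix and row-reduce:
  [  8  0  -1  |   5 ]
  [ -1  0   0  |  -1 ]
  [  2  1   0  |   3 ]
R1 ← 1/8·R1
  [  1  0  -1/8  |  5/8 ]
  [ -1  0     0  |   -1 ]
  [  2  1     0  |    3 ]
R2 ← R2 + R1
  [ 1  0  -1/8  |   5/8 ]
  [ 0  0  -1/8  |  -3/8 ]
  [ 2  1     0  |     3 ]
R3 ← R3 − 2·R1
  [ 1  0  -1/8  |   5/8 ]
  [ 0  0  -1/8  |  -3/8 ]
  [ 0  1   1/4  |   7/4 ]
R2 ↔ R3
  [ 1  0  -1/8  |   5/8 ]
  [ 0  1   1/4  |   7/4 ]
  [ 0  0  -1/8  |  -3/8 ]
R3 ← -8·R3
  [ 1  0  -1/8  |  5/8 ]
  [ 0  1   1/4  |  7/4 ]
  [ 0  0     1  |    3 ]
R2 ← R2 − 1/4·R3
  [ 1  0  -1/8  |  5/8 ]
  [ 0  1     0  |    1 ]
  [ 0  0     1  |    3 ]
R1 ← R1 + 1/8·R3
  [ 1  0  0  |  1 ]
  [ 0  1  0  |  1 ]
  [ 0  0  1  |  3 ]
Reading off the last column: p = 1, q = 1, r = 3.

(1, 1, 3)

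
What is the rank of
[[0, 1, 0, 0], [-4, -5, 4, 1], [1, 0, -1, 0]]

R1 <=> R2
  [ -4  -5   4  1 ]
  [  0   1   0  0 ]
  [  1   0  -1  0 ]
R1 := -1/4·R1
  [ 1  5/4  -1  -1/4 ]
  [ 0    1   0     0 ]
  [ 1    0  -1     0 ]
R3 := R3 − R1
  [ 1   5/4  -1  -1/4 ]
  [ 0     1   0     0 ]
  [ 0  -5/4   0   1/4 ]
R3 := R3 + 5/4·R2
  [ 1  5/4  -1  -1/4 ]
  [ 0    1   0     0 ]
  [ 0    0   0   1/4 ]
R3 := 4·R3
  [ 1  5/4  -1  -1/4 ]
  [ 0    1   0     0 ]
  [ 0    0   0     1 ]
R1 := R1 + 1/4·R3
  [ 1  5/4  -1  0 ]
  [ 0    1   0  0 ]
  [ 0    0   0  1 ]
R1 := R1 − 5/4·R2
  [ 1  0  -1  0 ]
  [ 0  1   0  0 ]
  [ 0  0   0  1 ]
The reduced form has 3 nonzero rows.

rank = 3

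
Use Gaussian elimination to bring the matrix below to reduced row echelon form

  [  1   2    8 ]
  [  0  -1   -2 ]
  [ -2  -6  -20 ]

R3 := R3 + 2·R1
  [ 1   2   8 ]
  [ 0  -1  -2 ]
  [ 0  -2  -4 ]
R2 := -1·R2
  [ 1   2   8 ]
  [ 0   1   2 ]
  [ 0  -2  -4 ]
R3 := R3 + 2·R2
  [ 1  2  8 ]
  [ 0  1  2 ]
  [ 0  0  0 ]
R1 := R1 − 2·R2
  [ 1  0  4 ]
  [ 0  1  2 ]
  [ 0  0  0 ]

[[1, 0, 4], [0, 1, 2], [0, 0, 0]]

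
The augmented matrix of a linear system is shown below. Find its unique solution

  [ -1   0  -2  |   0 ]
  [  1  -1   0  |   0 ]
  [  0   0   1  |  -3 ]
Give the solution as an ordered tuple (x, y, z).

R1 ← -1·R1
  [ 1   0  2  |   0 ]
  [ 1  -1  0  |   0 ]
  [ 0   0  1  |  -3 ]
R2 ← R2 − R1
  [ 1   0   2  |   0 ]
  [ 0  -1  -2  |   0 ]
  [ 0   0   1  |  -3 ]
R2 ← -1·R2
  [ 1  0  2  |   0 ]
  [ 0  1  2  |   0 ]
  [ 0  0  1  |  -3 ]
R2 ← R2 − 2·R3
  [ 1  0  2  |   0 ]
  [ 0  1  0  |   6 ]
  [ 0  0  1  |  -3 ]
R1 ← R1 − 2·R3
  [ 1  0  0  |   6 ]
  [ 0  1  0  |   6 ]
  [ 0  0  1  |  -3 ]
Reading off the last column: x = 6, y = 6, z = -3.

(6, 6, -3)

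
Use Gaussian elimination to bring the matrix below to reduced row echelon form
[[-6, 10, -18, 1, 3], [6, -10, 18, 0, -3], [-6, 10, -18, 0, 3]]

r1 ← -1/6·r1
r2 ← r2 − 6·r1
r3 ← r3 + 6·r1
r3 ← r3 + r2
r1 ← r1 + 1/6·r2

[[1, -5/3, 3, 0, -1/2], [0, 0, 0, 1, 0], [0, 0, 0, 0, 0]]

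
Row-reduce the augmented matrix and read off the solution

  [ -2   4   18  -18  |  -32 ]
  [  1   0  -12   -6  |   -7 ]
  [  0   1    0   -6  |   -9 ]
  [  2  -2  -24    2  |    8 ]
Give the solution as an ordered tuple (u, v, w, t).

R1 → -1/2·R1
  [ 1  -2   -9   9  |  16 ]
  [ 1   0  -12  -6  |  -7 ]
  [ 0   1    0  -6  |  -9 ]
  [ 2  -2  -24   2  |   8 ]
R2 → R2 − R1
  [ 1  -2   -9    9  |   16 ]
  [ 0   2   -3  -15  |  -23 ]
  [ 0   1    0   -6  |   -9 ]
  [ 2  -2  -24    2  |    8 ]
R4 → R4 − 2·R1
  [ 1  -2  -9    9  |   16 ]
  [ 0   2  -3  -15  |  -23 ]
  [ 0   1   0   -6  |   -9 ]
  [ 0   2  -6  -16  |  -24 ]
R2 → 1/2·R2
  [ 1  -2    -9      9  |     16 ]
  [ 0   1  -3/2  -15/2  |  -23/2 ]
  [ 0   1     0     -6  |     -9 ]
  [ 0   2    -6    -16  |    -24 ]
R3 → R3 − R2
  [ 1  -2    -9      9  |     16 ]
  [ 0   1  -3/2  -15/2  |  -23/2 ]
  [ 0   0   3/2    3/2  |    5/2 ]
  [ 0   2    -6    -16  |    -24 ]
R4 → R4 − 2·R2
  [ 1  -2    -9      9  |     16 ]
  [ 0   1  -3/2  -15/2  |  -23/2 ]
  [ 0   0   3/2    3/2  |    5/2 ]
  [ 0   0    -3     -1  |     -1 ]
R3 → 2/3·R3
  [ 1  -2    -9      9  |     16 ]
  [ 0   1  -3/2  -15/2  |  -23/2 ]
  [ 0   0     1      1  |    5/3 ]
  [ 0   0    -3     -1  |     -1 ]
R4 → R4 + 3·R3
  [ 1  -2    -9      9  |     16 ]
  [ 0   1  -3/2  -15/2  |  -23/2 ]
  [ 0   0     1      1  |    5/3 ]
  [ 0   0     0      2  |      4 ]
R4 → 1/2·R4
  [ 1  -2    -9      9  |     16 ]
  [ 0   1  -3/2  -15/2  |  -23/2 ]
  [ 0   0     1      1  |    5/3 ]
  [ 0   0     0      1  |      2 ]
R3 → R3 − R4
  [ 1  -2    -9      9  |     16 ]
  [ 0   1  -3/2  -15/2  |  -23/2 ]
  [ 0   0     1      0  |   -1/3 ]
  [ 0   0     0      1  |      2 ]
R2 → R2 + 15/2·R4
  [ 1  -2    -9  9  |    16 ]
  [ 0   1  -3/2  0  |   7/2 ]
  [ 0   0     1  0  |  -1/3 ]
  [ 0   0     0  1  |     2 ]
R1 → R1 − 9·R4
  [ 1  -2    -9  0  |    -2 ]
  [ 0   1  -3/2  0  |   7/2 ]
  [ 0   0     1  0  |  -1/3 ]
  [ 0   0     0  1  |     2 ]
R2 → R2 + 3/2·R3
  [ 1  -2  -9  0  |    -2 ]
  [ 0   1   0  0  |     3 ]
  [ 0   0   1  0  |  -1/3 ]
  [ 0   0   0  1  |     2 ]
R1 → R1 + 9·R3
  [ 1  -2  0  0  |    -5 ]
  [ 0   1  0  0  |     3 ]
  [ 0   0  1  0  |  -1/3 ]
  [ 0   0  0  1  |     2 ]
R1 → R1 + 2·R2
  [ 1  0  0  0  |     1 ]
  [ 0  1  0  0  |     3 ]
  [ 0  0  1  0  |  -1/3 ]
  [ 0  0  0  1  |     2 ]
Reading off the last column: u = 1, v = 3, w = -1/3, t = 2.

(1, 3, -1/3, 2)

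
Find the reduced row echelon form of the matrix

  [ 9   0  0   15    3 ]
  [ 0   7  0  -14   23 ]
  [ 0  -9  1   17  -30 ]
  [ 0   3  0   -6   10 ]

[[1, 0, 0, 5/3, 0], [0, 1, 0, -2, 0], [0, 0, 1, -1, 0], [0, 0, 0, 0, 1]]

ρ1 -> 1/9·ρ1
  [ 1   0  0  5/3  1/3 ]
  [ 0   7  0  -14   23 ]
  [ 0  -9  1   17  -30 ]
  [ 0   3  0   -6   10 ]
ρ2 -> 1/7·ρ2
  [ 1   0  0  5/3   1/3 ]
  [ 0   1  0   -2  23/7 ]
  [ 0  -9  1   17   -30 ]
  [ 0   3  0   -6    10 ]
ρ3 -> ρ3 + 9·ρ2
  [ 1  0  0  5/3   1/3 ]
  [ 0  1  0   -2  23/7 ]
  [ 0  0  1   -1  -3/7 ]
  [ 0  3  0   -6    10 ]
ρ4 -> ρ4 − 3·ρ2
  [ 1  0  0  5/3   1/3 ]
  [ 0  1  0   -2  23/7 ]
  [ 0  0  1   -1  -3/7 ]
  [ 0  0  0    0   1/7 ]
ρ4 -> 7·ρ4
  [ 1  0  0  5/3   1/3 ]
  [ 0  1  0   -2  23/7 ]
  [ 0  0  1   -1  -3/7 ]
  [ 0  0  0    0     1 ]
ρ3 -> ρ3 + 3/7·ρ4
  [ 1  0  0  5/3   1/3 ]
  [ 0  1  0   -2  23/7 ]
  [ 0  0  1   -1     0 ]
  [ 0  0  0    0     1 ]
ρ2 -> ρ2 − 23/7·ρ4
  [ 1  0  0  5/3  1/3 ]
  [ 0  1  0   -2    0 ]
  [ 0  0  1   -1    0 ]
  [ 0  0  0    0    1 ]
ρ1 -> ρ1 − 1/3·ρ4
  [ 1  0  0  5/3  0 ]
  [ 0  1  0   -2  0 ]
  [ 0  0  1   -1  0 ]
  [ 0  0  0    0  1 ]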